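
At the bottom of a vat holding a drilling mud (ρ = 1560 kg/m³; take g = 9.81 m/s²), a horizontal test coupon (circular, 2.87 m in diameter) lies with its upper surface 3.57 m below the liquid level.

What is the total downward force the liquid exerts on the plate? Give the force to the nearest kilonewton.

γ = ρg = 1560 × 9.81 / 1000 = 15.3036 kN/m³.
The plate is horizontal, so pressure is uniform at p = γ·h = 15.3036 × 3.57 = 54.6339 kN/m².
A = π(1.435)² = 6.46925 m².
F = p·A = 54.6339 × 6.46925 = 353.44 kN.

F ≈ 353 kN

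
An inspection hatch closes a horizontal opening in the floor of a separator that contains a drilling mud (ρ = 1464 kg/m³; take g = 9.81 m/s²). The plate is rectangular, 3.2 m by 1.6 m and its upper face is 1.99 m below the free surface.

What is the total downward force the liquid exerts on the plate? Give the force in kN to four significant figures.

F ≈ 146.3 kN

γ = ρg = 1464 × 9.81 / 1000 = 14.36184 kN/m³.
The plate is horizontal, so pressure is uniform at p = γ·h = 14.36184 × 1.99 = 28.5801 kN/m².
A = 3.2 × 1.6 = 5.12 m².
F = p·A = 28.5801 × 5.12 = 146.33 kN.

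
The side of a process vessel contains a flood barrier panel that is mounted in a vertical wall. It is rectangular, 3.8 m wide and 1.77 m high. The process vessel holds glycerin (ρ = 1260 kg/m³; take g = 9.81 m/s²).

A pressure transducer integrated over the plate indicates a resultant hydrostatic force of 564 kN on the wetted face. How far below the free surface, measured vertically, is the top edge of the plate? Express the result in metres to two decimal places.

d_top ≈ 5.90 m

γ = ρg = 1260 × 9.81 / 1000 = 12.3606 kN/m³.
A = 3.8 × 1.77 = 6.726 m².
From F = γ·h_c·A, the centroid depth is h_c = 564/(12.3606 × 6.726) = 6.78395 m.
The centroid lies 1.77/2 = 0.885 m below the top edge, so the top edge sits at h_top = 6.78395 − 0.885 = 5.89895 m below the surface.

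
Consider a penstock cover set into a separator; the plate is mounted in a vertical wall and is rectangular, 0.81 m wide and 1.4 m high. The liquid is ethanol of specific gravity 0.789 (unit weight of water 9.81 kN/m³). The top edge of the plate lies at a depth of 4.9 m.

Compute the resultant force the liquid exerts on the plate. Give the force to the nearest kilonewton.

F ≈ 49 kN

γ = 0.789 × 9.81 = 7.74009 kN/m³.
The centroid lies 1.4/2 = 0.7 m below the top edge, so the centroid depth is h_c = 4.9 + 0.7 = 5.6 m.
A = 0.81 × 1.4 = 1.134 m².
Resultant F = γ·h_c·A = 7.74009 × 5.6 × 1.134 = 49.1527 kN.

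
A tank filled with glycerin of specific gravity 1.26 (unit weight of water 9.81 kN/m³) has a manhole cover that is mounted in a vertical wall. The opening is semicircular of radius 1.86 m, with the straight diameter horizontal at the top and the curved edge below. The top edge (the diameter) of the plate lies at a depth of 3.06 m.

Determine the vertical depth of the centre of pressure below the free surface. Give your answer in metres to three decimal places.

γ = 1.26 × 9.81 = 12.3606 kN/m³.
The centroid of a semicircle lies 4r/(3π) = 0.789409 m from the diameter, here below the top edge, so the centroid depth is h_c = 3.06 + 0.789409 = 3.84941 m.
A = πr²/2 = π × 1.86²/2 = 5.43433 m².
Resultant F = γ·h_c·A = 12.3606 × 3.84941 × 5.43433 = 258.571 kN.
I_c = (π/8 − 8/(9π))·r⁴ = 0.109757 × 1.86⁴ = 1.31366 m⁴.
Centre of pressure: y_p = y_c + I_c/(y_c·A) = 3.84941 + 1.31366/(3.84941 × 5.43433) = 3.84941 + 0.0627976 = 3.91221 m along the plane.

h_p = 3.912 m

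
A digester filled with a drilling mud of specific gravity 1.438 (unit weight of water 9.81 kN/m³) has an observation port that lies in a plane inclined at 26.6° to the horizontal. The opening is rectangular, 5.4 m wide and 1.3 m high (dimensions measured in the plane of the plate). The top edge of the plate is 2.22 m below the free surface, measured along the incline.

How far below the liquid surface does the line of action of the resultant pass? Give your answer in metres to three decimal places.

h_p = 1.307 m

γ = 1.438 × 9.81 = 14.10678 kN/m³.
Let θ = 26.6° be the plate's angle to the horizontal; measure y along the incline from where the plane meets the free surface. Vertical depth h = y·sinθ with sinθ = 0.447759.
The centroid lies 1.3/2 = 0.65 m below the top edge, so y_c = 2.22 + 0.65 = 2.87 m and h_c = 2.87 × 0.447759 = 1.28507 m.
A = 5.4 × 1.3 = 7.02 m².
Resultant F = γ·h_c·A = 14.10678 × 1.28507 × 7.02 = 127.26 kN.
I_c = b·h³/12 = 5.4 × 1.3³/12 = 0.98865 m⁴.
Centre of pressure: y_p = y_c + I_c/(y_c·A) = 2.87 + 0.98865/(2.87 × 7.02) = 2.87 + 0.0490708 = 2.91907 m along the plane.
Vertically, h_p = y_p·sinθ = 2.91907 × 0.447759 = 1.30704 m.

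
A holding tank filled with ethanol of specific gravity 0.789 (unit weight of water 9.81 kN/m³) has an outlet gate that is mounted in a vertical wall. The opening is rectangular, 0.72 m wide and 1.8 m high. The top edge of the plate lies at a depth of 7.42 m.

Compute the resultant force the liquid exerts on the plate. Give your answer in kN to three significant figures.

F ≈ 83.5 kN

γ = 0.789 × 9.81 = 7.74009 kN/m³.
The centroid lies 1.8/2 = 0.9 m below the top edge, so the centroid depth is h_c = 7.42 + 0.9 = 8.32 m.
A = 0.72 × 1.8 = 1.296 m².
Resultant F = γ·h_c·A = 7.74009 × 8.32 × 1.296 = 83.4592 kN.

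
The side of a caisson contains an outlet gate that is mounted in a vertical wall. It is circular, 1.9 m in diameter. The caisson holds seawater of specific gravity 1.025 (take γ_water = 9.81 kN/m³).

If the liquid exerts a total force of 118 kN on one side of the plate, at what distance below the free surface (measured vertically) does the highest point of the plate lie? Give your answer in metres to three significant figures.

γ = 1.025 × 9.81 = 10.05525 kN/m³.
A = π(0.95)² = 2.83529 m².
From F = γ·h_c·A, the centroid depth is h_c = 118/(10.05525 × 2.83529) = 4.13896 m.
The centroid is at the centre, 0.95 m below the top of the plate, so the highest point sits at h_top = 4.13896 − 0.95 = 3.18896 m below the surface.

d_top ≈ 3.19 m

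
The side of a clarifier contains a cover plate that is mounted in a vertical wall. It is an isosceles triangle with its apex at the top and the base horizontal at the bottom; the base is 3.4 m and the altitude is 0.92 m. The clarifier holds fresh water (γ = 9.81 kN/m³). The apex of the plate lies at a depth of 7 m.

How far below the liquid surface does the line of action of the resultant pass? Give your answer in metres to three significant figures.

h_p = 7.62 m

γ = 9.81 kN/m³.
With the apex up, the centroid sits 2h/3 = 2 × 0.92/3 = 0.613333 m below the apex, so the centroid depth is h_c = 7 + 0.613333 = 7.61333 m.
A = ½ × 3.4 × 0.92 = 1.564 m².
Resultant F = γ·h_c·A = 9.81 × 7.61333 × 1.564 = 116.81 kN.
I_c = b·h³/36 = 3.4 × 0.92³/36 = 0.0735428 m⁴.
Centre of pressure: y_p = y_c + I_c/(y_c·A) = 7.61333 + 0.0735428/(7.61333 × 1.564) = 7.61333 + 0.00617631 = 7.61951 m along the plane.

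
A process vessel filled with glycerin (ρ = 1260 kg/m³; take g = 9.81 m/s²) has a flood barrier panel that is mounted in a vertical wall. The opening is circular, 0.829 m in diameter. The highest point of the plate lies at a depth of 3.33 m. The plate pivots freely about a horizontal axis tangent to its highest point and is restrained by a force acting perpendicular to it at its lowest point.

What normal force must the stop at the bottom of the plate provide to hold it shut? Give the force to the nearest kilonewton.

P ≈ 13 kN

γ = ρg = 1260 × 9.81 / 1000 = 12.3606 kN/m³.
The centroid is at the centre, 0.4145 m below the top of the plate, so the centroid depth is h_c = 3.33 + 0.4145 = 3.7445 m.
A = π(0.4145)² = 0.539758 m².
Resultant F = γ·h_c·A = 12.3606 × 3.7445 × 0.539758 = 24.9823 kN.
I_c = πr⁴/4 = π × 0.4145⁴/4 = 0.023184 m⁴.
Centre of pressure: y_p = y_c + I_c/(y_c·A) = 3.7445 + 0.023184/(3.7445 × 0.539758) = 3.7445 + 0.0114708 = 3.75597 m along the plane.
The resultant acts 0.4145 + 0.0114708 = 0.425971 m (along the plate) below the hinge at the top edge, so the moment about the hinge is M = F × 0.425971 = 24.9823 × 0.425971 = 10.6417 kN·m.
A normal force at the bottom, 0.829 m from the hinge, must supply this moment: P = 10.6417/0.829 = 12.8368 kN.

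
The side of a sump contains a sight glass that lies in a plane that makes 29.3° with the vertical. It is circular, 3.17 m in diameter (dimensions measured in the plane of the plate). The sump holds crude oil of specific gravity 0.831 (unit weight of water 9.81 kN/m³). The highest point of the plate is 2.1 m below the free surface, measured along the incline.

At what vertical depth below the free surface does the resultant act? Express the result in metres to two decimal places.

h_p = 3.36 m

γ = 0.831 × 9.81 = 8.15211 kN/m³.
The plate makes 29.3° with the vertical, i.e. θ = 90° − 29.3° = 60.7° to the horizontal. Measuring y along the incline from the free-surface line, vertical depth h = y·sinθ with sinθ = 0.872069.
The centroid is at the centre, 1.585 m below the top of the plate, so y_c = 2.1 + 1.585 = 3.685 m and h_c = 3.685 × 0.872069 = 3.21357 m.
A = π(1.585)² = 7.89239 m².
Resultant F = γ·h_c·A = 8.15211 × 3.21357 × 7.89239 = 206.76 kN.
I_c = πr⁴/4 = π × 1.585⁴/4 = 4.95686 m⁴.
Centre of pressure: y_p = y_c + I_c/(y_c·A) = 3.685 + 4.95686/(3.685 × 7.89239) = 3.685 + 0.170436 = 3.85544 m along the plane.
Vertically, h_p = y_p·sinθ = 3.85544 × 0.872069 = 3.36221 m.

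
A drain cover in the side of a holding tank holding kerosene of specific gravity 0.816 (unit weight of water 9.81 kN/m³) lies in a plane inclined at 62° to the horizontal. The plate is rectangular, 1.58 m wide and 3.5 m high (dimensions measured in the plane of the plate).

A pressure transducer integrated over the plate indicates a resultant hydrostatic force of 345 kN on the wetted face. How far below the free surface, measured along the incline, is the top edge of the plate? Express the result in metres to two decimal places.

y_top ≈ 7.08 m

γ = 0.816 × 9.81 = 8.00496 kN/m³.
A = 1.58 × 3.5 = 5.53 m².
From F = γ·h_c·A, the centroid depth is h_c = 345/(8.00496 × 5.53) = 7.79354 m.
Let θ = 62° be the plate's angle to the horizontal; measure y along the incline from where the plane meets the free surface. Vertical depth h = y·sinθ with sinθ = 0.882948.
Along the incline, y_c = h_c/sinθ = 7.79354/0.882948 = 8.82673 m.
The centroid lies 3.5/2 = 1.75 m below the top edge, so the top edge sits at y_top = 8.82673 − 1.75 = 7.07673 m along the incline.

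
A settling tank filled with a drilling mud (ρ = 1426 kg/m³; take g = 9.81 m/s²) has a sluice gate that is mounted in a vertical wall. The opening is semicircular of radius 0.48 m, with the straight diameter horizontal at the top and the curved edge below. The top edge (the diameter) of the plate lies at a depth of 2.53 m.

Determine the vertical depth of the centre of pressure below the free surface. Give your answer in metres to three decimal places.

h_p = 2.740 m

γ = ρg = 1426 × 9.81 / 1000 = 13.98906 kN/m³.
The centroid of a semicircle lies 4r/(3π) = 0.203718 m from the diameter, here below the top edge, so the centroid depth is h_c = 2.53 + 0.203718 = 2.73372 m.
A = πr²/2 = π × 0.48²/2 = 0.361911 m².
Resultant F = γ·h_c·A = 13.98906 × 2.73372 × 0.361911 = 13.8403 kN.
I_c = (π/8 − 8/(9π))·r⁴ = 0.109757 × 0.48⁴ = 0.00582636 m⁴.
Centre of pressure: y_p = y_c + I_c/(y_c·A) = 2.73372 + 0.00582636/(2.73372 × 0.361911) = 2.73372 + 0.005889 = 2.73961 m along the plane.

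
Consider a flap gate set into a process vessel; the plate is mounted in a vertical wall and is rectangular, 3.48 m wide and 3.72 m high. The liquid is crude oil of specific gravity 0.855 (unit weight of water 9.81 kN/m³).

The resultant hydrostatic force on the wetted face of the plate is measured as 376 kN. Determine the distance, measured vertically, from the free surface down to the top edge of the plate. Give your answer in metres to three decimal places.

γ = 0.855 × 9.81 = 8.38755 kN/m³.
A = 3.48 × 3.72 = 12.9456 m².
From F = γ·h_c·A, the centroid depth is h_c = 376/(8.38755 × 12.9456) = 3.46282 m.
The centroid lies 3.72/2 = 1.86 m below the top edge, so the top edge sits at h_top = 3.46282 − 1.86 = 1.60282 m below the surface.

d_top ≈ 1.603 m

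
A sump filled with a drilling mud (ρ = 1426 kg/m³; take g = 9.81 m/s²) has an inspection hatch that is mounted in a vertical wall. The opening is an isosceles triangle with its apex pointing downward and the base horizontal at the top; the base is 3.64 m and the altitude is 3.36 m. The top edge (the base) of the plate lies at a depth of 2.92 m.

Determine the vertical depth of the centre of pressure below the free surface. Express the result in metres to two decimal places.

h_p = 4.20 m

γ = ρg = 1426 × 9.81 / 1000 = 13.98906 kN/m³.
With the apex down, the centroid sits h/3 = 3.36/3 = 1.12 m below the base (the top edge), so the centroid depth is h_c = 2.92 + 1.12 = 4.04 m.
A = ½ × 3.64 × 3.36 = 6.1152 m².
Resultant F = γ·h_c·A = 13.98906 × 4.04 × 6.1152 = 345.605 kN.
I_c = b·h³/36 = 3.64 × 3.36³/36 = 3.83545 m⁴.
Centre of pressure: y_p = y_c + I_c/(y_c·A) = 4.04 + 3.83545/(4.04 × 6.1152) = 4.04 + 0.155247 = 4.19525 m along the plane.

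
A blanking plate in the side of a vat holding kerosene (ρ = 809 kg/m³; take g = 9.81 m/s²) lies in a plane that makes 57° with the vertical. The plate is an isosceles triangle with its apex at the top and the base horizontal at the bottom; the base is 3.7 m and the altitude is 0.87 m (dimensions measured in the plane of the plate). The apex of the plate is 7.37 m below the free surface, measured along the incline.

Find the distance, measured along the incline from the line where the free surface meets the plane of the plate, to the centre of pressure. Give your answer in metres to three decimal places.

y_p = 7.955 m

γ = ρg = 809 × 9.81 / 1000 = 7.93629 kN/m³.
The plate makes 57° with the vertical, i.e. θ = 90° − 57° = 33° to the horizontal. Measuring y along the incline from the free-surface line, vertical depth h = y·sinθ with sinθ = 0.544639.
With the apex up, the centroid sits 2h/3 = 2 × 0.87/3 = 0.58 m below the apex, so y_c = 7.37 + 0.58 = 7.95 m and h_c = 7.95 × 0.544639 = 4.32988 m.
A = ½ × 3.7 × 0.87 = 1.6095 m².
Resultant F = γ·h_c·A = 7.93629 × 4.32988 × 1.6095 = 55.3075 kN.
I_c = b·h³/36 = 3.7 × 0.87³/36 = 0.0676795 m⁴.
Centre of pressure: y_p = y_c + I_c/(y_c·A) = 7.95 + 0.0676795/(7.95 × 1.6095) = 7.95 + 0.00528931 = 7.95529 m along the plane.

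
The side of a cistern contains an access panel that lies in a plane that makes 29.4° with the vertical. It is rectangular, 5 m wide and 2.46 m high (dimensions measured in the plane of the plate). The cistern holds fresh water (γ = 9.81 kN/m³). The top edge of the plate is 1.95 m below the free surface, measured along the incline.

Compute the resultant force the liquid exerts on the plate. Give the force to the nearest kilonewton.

γ = 9.81 kN/m³.
The plate makes 29.4° with the vertical, i.e. θ = 90° − 29.4° = 60.6° to the horizontal. Measuring y along the incline from the free-surface line, vertical depth h = y·sinθ with sinθ = 0.871214.
The centroid lies 2.46/2 = 1.23 m below the top edge, so y_c = 1.95 + 1.23 = 3.18 m and h_c = 3.18 × 0.871214 = 2.77046 m.
A = 5 × 2.46 = 12.3 m².
Resultant F = γ·h_c·A = 9.81 × 2.77046 × 12.3 = 334.292 kN.

F ≈ 334 kN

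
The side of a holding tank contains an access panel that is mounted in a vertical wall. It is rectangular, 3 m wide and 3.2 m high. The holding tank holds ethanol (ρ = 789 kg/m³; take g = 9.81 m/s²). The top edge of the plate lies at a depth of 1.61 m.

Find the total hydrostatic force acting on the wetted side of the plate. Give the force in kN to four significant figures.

γ = ρg = 789 × 9.81 / 1000 = 7.74009 kN/m³.
The centroid lies 3.2/2 = 1.6 m below the top edge, so the centroid depth is h_c = 1.61 + 1.6 = 3.21 m.
A = 3 × 3.2 = 9.6 m².
Resultant F = γ·h_c·A = 7.74009 × 3.21 × 9.6 = 238.519 kN.

F ≈ 238.5 kN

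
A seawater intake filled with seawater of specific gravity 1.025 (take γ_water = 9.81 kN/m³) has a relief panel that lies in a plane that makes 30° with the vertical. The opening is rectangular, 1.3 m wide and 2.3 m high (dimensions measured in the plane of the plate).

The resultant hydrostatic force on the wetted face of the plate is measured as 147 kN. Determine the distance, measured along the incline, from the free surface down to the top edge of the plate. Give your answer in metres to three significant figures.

γ = 1.025 × 9.81 = 10.05525 kN/m³.
A = 1.3 × 2.3 = 2.99 m².
From F = γ·h_c·A, the centroid depth is h_c = 147/(10.05525 × 2.99) = 4.88937 m.
The plate makes 30° with the vertical, i.e. θ = 90° − 30° = 60° to the horizontal. Measuring y along the incline from the free-surface line, vertical depth h = y·sinθ with sinθ = 0.866025.
Along the incline, y_c = h_c/sinθ = 4.88937/0.866025 = 5.64576 m.
The centroid lies 2.3/2 = 1.15 m below the top edge, so the top edge sits at y_top = 5.64576 − 1.15 = 4.49576 m along the incline.

y_top ≈ 4.50 m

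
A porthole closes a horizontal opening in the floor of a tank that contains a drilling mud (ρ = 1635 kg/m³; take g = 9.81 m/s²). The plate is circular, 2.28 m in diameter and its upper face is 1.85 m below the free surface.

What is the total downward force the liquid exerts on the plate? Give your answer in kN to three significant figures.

γ = ρg = 1635 × 9.81 / 1000 = 16.03935 kN/m³.
The plate is horizontal, so pressure is uniform at p = γ·h = 16.03935 × 1.85 = 29.6728 kN/m².
A = π(1.14)² = 4.08281 m².
F = p·A = 29.6728 × 4.08281 = 121.148 kN.

F ≈ 121 kN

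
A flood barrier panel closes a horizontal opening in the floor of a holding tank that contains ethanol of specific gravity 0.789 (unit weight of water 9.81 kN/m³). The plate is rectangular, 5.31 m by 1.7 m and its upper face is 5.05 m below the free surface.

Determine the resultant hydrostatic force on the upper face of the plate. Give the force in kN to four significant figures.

γ = 0.789 × 9.81 = 7.74009 kN/m³.
The plate is horizontal, so pressure is uniform at p = γ·h = 7.74009 × 5.05 = 39.0875 kN/m².
A = 5.31 × 1.7 = 9.027 m².
F = p·A = 39.0875 × 9.027 = 352.843 kN.

F ≈ 352.8 kN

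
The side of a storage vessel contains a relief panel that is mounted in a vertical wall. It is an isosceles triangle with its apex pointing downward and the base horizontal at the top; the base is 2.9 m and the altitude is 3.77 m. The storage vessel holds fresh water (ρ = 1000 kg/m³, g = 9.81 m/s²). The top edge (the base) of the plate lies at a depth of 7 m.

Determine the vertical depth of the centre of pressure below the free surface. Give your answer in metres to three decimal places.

γ = ρg = 1000 × 9.81 = 9810 N/m³ = 9.81 kN/m³.
With the apex down, the centroid sits h/3 = 3.77/3 = 1.25667 m below the base (the top edge), so the centroid depth is h_c = 7 + 1.25667 = 8.25667 m.
A = ½ × 2.9 × 3.77 = 5.4665 m².
Resultant F = γ·h_c·A = 9.81 × 8.25667 × 5.4665 = 442.775 kN.
I_c = b·h³/36 = 2.9 × 3.77³/36 = 4.31638 m⁴.
Centre of pressure: y_p = y_c + I_c/(y_c·A) = 8.25667 + 4.31638/(8.25667 × 5.4665) = 8.25667 + 0.0956325 = 8.3523 m along the plane.

h_p = 8.352 m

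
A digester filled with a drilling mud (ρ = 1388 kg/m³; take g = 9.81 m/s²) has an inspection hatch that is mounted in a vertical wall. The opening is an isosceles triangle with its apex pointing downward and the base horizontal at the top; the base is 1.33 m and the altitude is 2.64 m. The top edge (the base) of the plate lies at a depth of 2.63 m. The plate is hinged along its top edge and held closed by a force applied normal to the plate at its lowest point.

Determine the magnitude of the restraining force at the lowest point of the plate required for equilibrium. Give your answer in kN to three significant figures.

P ≈ 31.5 kN

γ = ρg = 1388 × 9.81 / 1000 = 13.61628 kN/m³.
With the apex down, the centroid sits h/3 = 2.64/3 = 0.88 m below the base (the top edge), so the centroid depth is h_c = 2.63 + 0.88 = 3.51 m.
A = ½ × 1.33 × 2.64 = 1.7556 m².
Resultant F = γ·h_c·A = 13.61628 × 3.51 × 1.7556 = 83.9056 kN.
I_c = b·h³/36 = 1.33 × 2.64³/36 = 0.679768 m⁴.
Centre of pressure: y_p = y_c + I_c/(y_c·A) = 3.51 + 0.679768/(3.51 × 1.7556) = 3.51 + 0.110313 = 3.62031 m along the plane.
The resultant acts 0.88 + 0.110313 = 0.990313 m (along the plate) below the hinge at the top edge, so the moment about the hinge is M = F × 0.990313 = 83.9056 × 0.990313 = 83.0928 kN·m.
A normal force at the bottom, 2.64 m from the hinge, must supply this moment: P = 83.0928/2.64 = 31.4745 kN.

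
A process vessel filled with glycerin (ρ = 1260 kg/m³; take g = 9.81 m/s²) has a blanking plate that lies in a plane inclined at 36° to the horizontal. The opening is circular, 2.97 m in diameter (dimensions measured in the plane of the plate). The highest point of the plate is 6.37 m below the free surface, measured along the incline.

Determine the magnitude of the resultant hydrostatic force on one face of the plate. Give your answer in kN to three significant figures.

γ = ρg = 1260 × 9.81 / 1000 = 12.3606 kN/m³.
Let θ = 36° be the plate's angle to the horizontal; measure y along the incline from where the plane meets the free surface. Vertical depth h = y·sinθ with sinθ = 0.587785.
The centroid is at the centre, 1.485 m below the top of the plate, so y_c = 6.37 + 1.485 = 7.855 m and h_c = 7.855 × 0.587785 = 4.61705 m.
A = π(1.485)² = 6.92792 m².
Resultant F = γ·h_c·A = 12.3606 × 4.61705 × 6.92792 = 395.373 kN.

F ≈ 395 kN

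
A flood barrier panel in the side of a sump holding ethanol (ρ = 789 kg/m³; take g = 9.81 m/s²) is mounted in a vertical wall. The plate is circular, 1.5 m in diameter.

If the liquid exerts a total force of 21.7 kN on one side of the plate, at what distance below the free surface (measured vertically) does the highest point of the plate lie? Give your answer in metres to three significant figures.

d_top ≈ 0.837 m

γ = ρg = 789 × 9.81 / 1000 = 7.74009 kN/m³.
A = π(0.75)² = 1.76715 m².
From F = γ·h_c·A, the centroid depth is h_c = 21.7/(7.74009 × 1.76715) = 1.5865 m.
The centroid is at the centre, 0.75 m below the top of the plate, so the highest point sits at h_top = 1.5865 − 0.75 = 0.8365 m below the surface.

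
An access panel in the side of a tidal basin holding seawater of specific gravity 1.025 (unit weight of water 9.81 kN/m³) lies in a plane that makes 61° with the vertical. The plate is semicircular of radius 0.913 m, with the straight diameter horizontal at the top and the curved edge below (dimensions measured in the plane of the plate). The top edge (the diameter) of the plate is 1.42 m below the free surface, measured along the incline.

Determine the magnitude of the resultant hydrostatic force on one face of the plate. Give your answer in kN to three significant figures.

γ = 1.025 × 9.81 = 10.05525 kN/m³.
The plate makes 61° with the vertical, i.e. θ = 90° − 61° = 29° to the horizontal. Measuring y along the incline from the free-surface line, vertical depth h = y·sinθ with sinθ = 0.484810.
The centroid of a semicircle lies 4r/(3π) = 0.387489 m from the diameter, here below the top edge, so y_c = 1.42 + 0.387489 = 1.80749 m and h_c = 1.80749 × 0.484810 = 0.876289 m.
A = πr²/2 = π × 0.913²/2 = 1.30937 m².
Resultant F = γ·h_c·A = 10.05525 × 0.876289 × 1.30937 = 11.5373 kN.

F ≈ 11.5 kN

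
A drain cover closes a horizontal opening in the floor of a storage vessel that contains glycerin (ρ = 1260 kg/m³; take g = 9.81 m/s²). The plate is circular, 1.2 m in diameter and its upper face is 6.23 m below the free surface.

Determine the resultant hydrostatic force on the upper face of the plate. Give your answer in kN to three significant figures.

γ = ρg = 1260 × 9.81 / 1000 = 12.3606 kN/m³.
The plate is horizontal, so pressure is uniform at p = γ·h = 12.3606 × 6.23 = 77.0065 kN/m².
A = π(0.6)² = 1.13097 m².
F = p·A = 77.0065 × 1.13097 = 87.092 kN.

F ≈ 87.1 kN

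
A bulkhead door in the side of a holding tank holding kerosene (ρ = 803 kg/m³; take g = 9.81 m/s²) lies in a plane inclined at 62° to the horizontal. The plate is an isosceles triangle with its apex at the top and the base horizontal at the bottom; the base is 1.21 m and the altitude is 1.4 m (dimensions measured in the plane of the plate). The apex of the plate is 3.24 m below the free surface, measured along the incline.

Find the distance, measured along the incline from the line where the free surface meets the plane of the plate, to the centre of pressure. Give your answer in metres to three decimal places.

γ = ρg = 803 × 9.81 / 1000 = 7.87743 kN/m³.
Let θ = 62° be the plate's angle to the horizontal; measure y along the incline from where the plane meets the free surface. Vertical depth h = y·sinθ with sinθ = 0.882948.
With the apex up, the centroid sits 2h/3 = 2 × 1.4/3 = 0.933333 m below the apex, so y_c = 3.24 + 0.933333 = 4.17333 m and h_c = 4.17333 × 0.882948 = 3.68483 m.
A = ½ × 1.21 × 1.4 = 0.847 m².
Resultant F = γ·h_c·A = 7.87743 × 3.68483 × 0.847 = 24.5859 kN.
I_c = b·h³/36 = 1.21 × 1.4³/36 = 0.0922289 m⁴.
Centre of pressure: y_p = y_c + I_c/(y_c·A) = 4.17333 + 0.0922289/(4.17333 × 0.847) = 4.17333 + 0.0260916 = 4.19942 m along the plane.

y_p = 4.199 m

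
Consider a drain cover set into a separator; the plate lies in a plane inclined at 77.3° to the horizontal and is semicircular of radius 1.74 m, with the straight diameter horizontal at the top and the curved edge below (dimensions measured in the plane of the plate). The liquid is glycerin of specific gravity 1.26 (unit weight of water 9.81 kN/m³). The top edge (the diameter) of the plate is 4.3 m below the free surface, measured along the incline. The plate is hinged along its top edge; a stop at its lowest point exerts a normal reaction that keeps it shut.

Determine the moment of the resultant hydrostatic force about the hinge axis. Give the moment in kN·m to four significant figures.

M ≈ 225.5 kN·m

γ = 1.26 × 9.81 = 12.3606 kN/m³.
Let θ = 77.3° be the plate's angle to the horizontal; measure y along the incline from where the plane meets the free surface. Vertical depth h = y·sinθ with sinθ = 0.975535.
The centroid of a semicircle lies 4r/(3π) = 0.738479 m from the diameter, here below the top edge, so y_c = 4.3 + 0.738479 = 5.03848 m and h_c = 5.03848 × 0.975535 = 4.91521 m.
A = πr²/2 = π × 1.74²/2 = 4.75574 m².
Resultant F = γ·h_c·A = 12.3606 × 4.91521 × 4.75574 = 288.935 kN.
I_c = (π/8 − 8/(9π))·r⁴ = 0.109757 × 1.74⁴ = 1.00607 m⁴.
Centre of pressure: y_p = y_c + I_c/(y_c·A) = 5.03848 + 1.00607/(5.03848 × 4.75574) = 5.03848 + 0.0419866 = 5.08047 m along the plane.
The resultant acts 0.738479 + 0.0419866 = 0.780466 m (along the plate) below the hinge at the top edge, so the moment about the hinge is M = F × 0.780466 = 288.935 × 0.780466 = 225.504 kN·m.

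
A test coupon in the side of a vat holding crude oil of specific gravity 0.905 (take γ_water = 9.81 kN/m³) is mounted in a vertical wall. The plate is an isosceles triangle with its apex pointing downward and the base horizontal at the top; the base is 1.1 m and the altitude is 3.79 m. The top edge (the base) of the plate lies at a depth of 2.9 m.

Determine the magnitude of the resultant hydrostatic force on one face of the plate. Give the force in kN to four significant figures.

F ≈ 77.05 kN

γ = 0.905 × 9.81 = 8.87805 kN/m³.
With the apex down, the centroid sits h/3 = 3.79/3 = 1.26333 m below the base (the top edge), so the centroid depth is h_c = 2.9 + 1.26333 = 4.16333 m.
A = ½ × 1.1 × 3.79 = 2.0845 m².
Resultant F = γ·h_c·A = 8.87805 × 4.16333 × 2.0845 = 77.0478 kN.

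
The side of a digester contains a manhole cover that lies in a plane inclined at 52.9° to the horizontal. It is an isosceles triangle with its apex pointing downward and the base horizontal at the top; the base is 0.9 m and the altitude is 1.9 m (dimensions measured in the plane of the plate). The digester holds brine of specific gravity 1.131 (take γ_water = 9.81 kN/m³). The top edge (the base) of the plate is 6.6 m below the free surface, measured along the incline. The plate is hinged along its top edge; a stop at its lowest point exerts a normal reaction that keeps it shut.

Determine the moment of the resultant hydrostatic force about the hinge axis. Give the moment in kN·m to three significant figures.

γ = 1.131 × 9.81 = 11.09511 kN/m³.
Let θ = 52.9° be the plate's angle to the horizontal; measure y along the incline from where the plane meets the free surface. Vertical depth h = y·sinθ with sinθ = 0.797584.
With the apex down, the centroid sits h/3 = 1.9/3 = 0.633333 m below the base (the top edge), so y_c = 6.6 + 0.633333 = 7.23333 m and h_c = 7.23333 × 0.797584 = 5.76919 m.
A = ½ × 0.9 × 1.9 = 0.855 m².
Resultant F = γ·h_c·A = 11.09511 × 5.76919 × 0.855 = 54.7284 kN.
I_c = b·h³/36 = 0.9 × 1.9³/36 = 0.171475 m⁴.
Centre of pressure: y_p = y_c + I_c/(y_c·A) = 7.23333 + 0.171475/(7.23333 × 0.855) = 7.23333 + 0.0277266 = 7.26106 m along the plane.
The resultant acts 0.633333 + 0.0277266 = 0.66106 m (along the plate) below the hinge at the top edge, so the moment about the hinge is M = F × 0.66106 = 54.7284 × 0.66106 = 36.1788 kN·m.

M ≈ 36.2 kN·m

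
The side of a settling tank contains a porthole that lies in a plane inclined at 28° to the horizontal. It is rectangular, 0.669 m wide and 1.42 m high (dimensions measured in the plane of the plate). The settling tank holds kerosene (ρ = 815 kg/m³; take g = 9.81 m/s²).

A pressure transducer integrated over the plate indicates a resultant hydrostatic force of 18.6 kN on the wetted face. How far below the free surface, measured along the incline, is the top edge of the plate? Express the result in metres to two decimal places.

γ = ρg = 815 × 9.81 / 1000 = 7.99515 kN/m³.
A = 0.669 × 1.42 = 0.94998 m².
From F = γ·h_c·A, the centroid depth is h_c = 18.6/(7.99515 × 0.94998) = 2.4489 m.
Let θ = 28° be the plate's angle to the horizontal; measure y along the incline from where the plane meets the free surface. Vertical depth h = y·sinθ with sinθ = 0.469472.
Along the incline, y_c = h_c/sinθ = 2.4489/0.469472 = 5.21629 m.
The centroid lies 1.42/2 = 0.71 m below the top edge, so the top edge sits at y_top = 5.21629 − 0.71 = 4.50629 m along the incline.

y_top ≈ 4.51 m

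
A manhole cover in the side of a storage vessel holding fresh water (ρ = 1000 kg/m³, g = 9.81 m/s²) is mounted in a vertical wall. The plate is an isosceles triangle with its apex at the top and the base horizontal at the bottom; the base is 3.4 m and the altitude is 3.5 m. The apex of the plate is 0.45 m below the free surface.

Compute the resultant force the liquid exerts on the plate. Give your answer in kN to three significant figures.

F ≈ 162 kN

γ = ρg = 1000 × 9.81 = 9810 N/m³ = 9.81 kN/m³.
With the apex up, the centroid sits 2h/3 = 2 × 3.5/3 = 2.33333 m below the apex, so the centroid depth is h_c = 0.45 + 2.33333 = 2.78333 m.
A = ½ × 3.4 × 3.5 = 5.95 m².
Resultant F = γ·h_c·A = 9.81 × 2.78333 × 5.95 = 162.462 kN.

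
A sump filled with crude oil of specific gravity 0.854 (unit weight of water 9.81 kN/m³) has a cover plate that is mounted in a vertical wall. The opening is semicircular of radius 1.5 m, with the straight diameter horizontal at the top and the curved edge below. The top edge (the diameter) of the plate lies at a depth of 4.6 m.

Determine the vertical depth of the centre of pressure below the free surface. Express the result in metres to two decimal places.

h_p = 5.27 m

γ = 0.854 × 9.81 = 8.37774 kN/m³.
The centroid of a semicircle lies 4r/(3π) = 0.63662 m from the diameter, here below the top edge, so the centroid depth is h_c = 4.6 + 0.63662 = 5.23662 m.
A = πr²/2 = π × 1.5²/2 = 3.53429 m².
Resultant F = γ·h_c·A = 8.37774 × 5.23662 × 3.53429 = 155.053 kN.
I_c = (π/8 − 8/(9π))·r⁴ = 0.109757 × 1.5⁴ = 0.555645 m⁴.
Centre of pressure: y_p = y_c + I_c/(y_c·A) = 5.23662 + 0.555645/(5.23662 × 3.53429) = 5.23662 + 0.0300223 = 5.26664 m along the plane.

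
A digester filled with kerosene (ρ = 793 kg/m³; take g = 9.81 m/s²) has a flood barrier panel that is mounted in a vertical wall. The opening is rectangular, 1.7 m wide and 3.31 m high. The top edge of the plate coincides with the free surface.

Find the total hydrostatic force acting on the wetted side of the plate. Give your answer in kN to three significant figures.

γ = ρg = 793 × 9.81 / 1000 = 7.77933 kN/m³.
The centroid lies 3.31/2 = 1.655 m below the top edge, so the centroid depth is h_c = 1.655 m.
A = 1.7 × 3.31 = 5.627 m².
Resultant F = γ·h_c·A = 7.77933 × 1.655 × 5.627 = 72.4464 kN.

F ≈ 72.4 kN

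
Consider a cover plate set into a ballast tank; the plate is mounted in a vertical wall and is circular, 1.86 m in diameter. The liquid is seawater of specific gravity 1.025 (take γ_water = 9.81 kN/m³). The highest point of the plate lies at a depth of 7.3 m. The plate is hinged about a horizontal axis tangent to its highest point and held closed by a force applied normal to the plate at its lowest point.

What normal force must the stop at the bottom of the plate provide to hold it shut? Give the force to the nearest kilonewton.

P ≈ 116 kN

γ = 1.025 × 9.81 = 10.05525 kN/m³.
The centroid is at the centre, 0.93 m below the top of the plate, so the centroid depth is h_c = 7.3 + 0.93 = 8.23 m.
A = π(0.93)² = 2.71716 m².
Resultant F = γ·h_c·A = 10.05525 × 8.23 × 2.71716 = 224.858 kN.
I_c = πr⁴/4 = π × 0.93⁴/4 = 0.587519 m⁴.
Centre of pressure: y_p = y_c + I_c/(y_c·A) = 8.23 + 0.587519/(8.23 × 2.71716) = 8.23 + 0.0262728 = 8.25627 m along the plane.
The resultant acts 0.93 + 0.0262728 = 0.956273 m (along the plate) below the hinge at the top edge, so the moment about the hinge is M = F × 0.956273 = 224.858 × 0.956273 = 215.026 kN·m.
A normal force at the bottom, 1.86 m from the hinge, must supply this moment: P = 215.026/1.86 = 115.605 kN.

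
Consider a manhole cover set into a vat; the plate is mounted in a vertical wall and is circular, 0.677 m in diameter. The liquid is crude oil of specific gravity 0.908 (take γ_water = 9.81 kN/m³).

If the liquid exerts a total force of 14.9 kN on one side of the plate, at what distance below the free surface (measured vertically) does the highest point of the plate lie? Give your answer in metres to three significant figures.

d_top ≈ 4.31 m

γ = 0.908 × 9.81 = 8.90748 kN/m³.
A = π(0.3385)² = 0.359971 m².
From F = γ·h_c·A, the centroid depth is h_c = 14.9/(8.90748 × 0.359971) = 4.64691 m.
The centroid is at the centre, 0.3385 m below the top of the plate, so the highest point sits at h_top = 4.64691 − 0.3385 = 4.30841 m below the surface.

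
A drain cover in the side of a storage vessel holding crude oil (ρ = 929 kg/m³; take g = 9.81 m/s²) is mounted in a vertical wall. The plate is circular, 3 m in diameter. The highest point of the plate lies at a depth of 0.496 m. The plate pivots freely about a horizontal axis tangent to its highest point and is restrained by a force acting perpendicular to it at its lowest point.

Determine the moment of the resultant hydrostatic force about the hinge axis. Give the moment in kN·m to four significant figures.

γ = ρg = 929 × 9.81 / 1000 = 9.11349 kN/m³.
The centroid is at the centre, 1.5 m below the top of the plate, so the centroid depth is h_c = 0.496 + 1.5 = 1.996 m.
A = π(1.5)² = 7.06858 m².
Resultant F = γ·h_c·A = 9.11349 × 1.996 × 7.06858 = 128.581 kN.
I_c = πr⁴/4 = π × 1.5⁴/4 = 3.97608 m⁴.
Centre of pressure: y_p = y_c + I_c/(y_c·A) = 1.996 + 3.97608/(1.996 × 7.06858) = 1.996 + 0.281814 = 2.27781 m along the plane.
The resultant acts 1.5 + 0.281814 = 1.78181 m (along the plate) below the hinge at the top edge, so the moment about the hinge is M = F × 1.78181 = 128.581 × 1.78181 = 229.107 kN·m.

M ≈ 229.1 kN·m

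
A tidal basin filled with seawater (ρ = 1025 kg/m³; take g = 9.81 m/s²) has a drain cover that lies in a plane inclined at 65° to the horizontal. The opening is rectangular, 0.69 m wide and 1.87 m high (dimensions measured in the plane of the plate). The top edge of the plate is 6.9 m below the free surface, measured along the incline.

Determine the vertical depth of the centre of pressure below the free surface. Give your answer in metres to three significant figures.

h_p = 7.13 m

γ = ρg = 1025 × 9.81 / 1000 = 10.05525 kN/m³.
Let θ = 65° be the plate's angle to the horizontal; measure y along the incline from where the plane meets the free surface. Vertical depth h = y·sinθ with sinθ = 0.906308.
The centroid lies 1.87/2 = 0.935 m below the top edge, so y_c = 6.9 + 0.935 = 7.835 m and h_c = 7.835 × 0.906308 = 7.10092 m.
A = 0.69 × 1.87 = 1.2903 m².
Resultant F = γ·h_c·A = 10.05525 × 7.10092 × 1.2903 = 92.1294 kN.
I_c = b·h³/12 = 0.69 × 1.87³/12 = 0.376004 m⁴.
Centre of pressure: y_p = y_c + I_c/(y_c·A) = 7.835 + 0.376004/(7.835 × 1.2903) = 7.835 + 0.0371931 = 7.87219 m along the plane.
Vertically, h_p = y_p·sinθ = 7.87219 × 0.906308 = 7.13463 m.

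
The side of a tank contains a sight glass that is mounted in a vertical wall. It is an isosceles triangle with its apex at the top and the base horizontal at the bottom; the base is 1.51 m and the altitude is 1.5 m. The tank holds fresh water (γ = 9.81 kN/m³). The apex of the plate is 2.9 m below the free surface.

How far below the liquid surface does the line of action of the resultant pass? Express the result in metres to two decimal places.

h_p = 3.93 m

γ = 9.81 kN/m³.
With the apex up, the centroid sits 2h/3 = 2 × 1.5/3 = 1 m below the apex, so the centroid depth is h_c = 2.9 + 1 = 3.9 m.
A = ½ × 1.51 × 1.5 = 1.1325 m².
Resultant F = γ·h_c·A = 9.81 × 3.9 × 1.1325 = 43.3283 kN.
I_c = b·h³/36 = 1.51 × 1.5³/36 = 0.141563 m⁴.
Centre of pressure: y_p = y_c + I_c/(y_c·A) = 3.9 + 0.141563/(3.9 × 1.1325) = 3.9 + 0.0320514 = 3.93205 m along the plane.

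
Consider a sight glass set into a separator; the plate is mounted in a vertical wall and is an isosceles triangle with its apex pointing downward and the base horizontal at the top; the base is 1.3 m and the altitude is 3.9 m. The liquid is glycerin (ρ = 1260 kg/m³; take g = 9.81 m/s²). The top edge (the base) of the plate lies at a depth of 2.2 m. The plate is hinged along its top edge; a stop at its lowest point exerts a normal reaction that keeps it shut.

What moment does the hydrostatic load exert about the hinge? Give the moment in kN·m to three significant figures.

γ = ρg = 1260 × 9.81 / 1000 = 12.3606 kN/m³.
With the apex down, the centroid sits h/3 = 3.9/3 = 1.3 m below the base (the top edge), so the centroid depth is h_c = 2.2 + 1.3 = 3.5 m.
A = ½ × 1.3 × 3.9 = 2.535 m².
Resultant F = γ·h_c·A = 12.3606 × 3.5 × 2.535 = 109.669 kN.
I_c = b·h³/36 = 1.3 × 3.9³/36 = 2.14208 m⁴.
Centre of pressure: y_p = y_c + I_c/(y_c·A) = 3.5 + 2.14208/(3.5 × 2.535) = 3.5 + 0.241429 = 3.74143 m along the plane.
The resultant acts 1.3 + 0.241429 = 1.54143 m (along the plate) below the hinge at the top edge, so the moment about the hinge is M = F × 1.54143 = 109.669 × 1.54143 = 169.047 kN·m.

M ≈ 169 kN·m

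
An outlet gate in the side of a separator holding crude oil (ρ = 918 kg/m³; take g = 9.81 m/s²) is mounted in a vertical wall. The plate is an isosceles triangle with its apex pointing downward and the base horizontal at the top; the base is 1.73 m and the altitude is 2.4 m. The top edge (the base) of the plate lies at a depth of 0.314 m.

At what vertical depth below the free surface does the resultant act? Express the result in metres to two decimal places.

γ = ρg = 918 × 9.81 / 1000 = 9.00558 kN/m³.
With the apex down, the centroid sits h/3 = 2.4/3 = 0.8 m below the base (the top edge), so the centroid depth is h_c = 0.314 + 0.8 = 1.114 m.
A = ½ × 1.73 × 2.4 = 2.076 m².
Resultant F = γ·h_c·A = 9.00558 × 1.114 × 2.076 = 20.8269 kN.
I_c = b·h³/36 = 1.73 × 2.4³/36 = 0.66432 m⁴.
Centre of pressure: y_p = y_c + I_c/(y_c·A) = 1.114 + 0.66432/(1.114 × 2.076) = 1.114 + 0.287253 = 1.40125 m along the plane.

h_p = 1.40 m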